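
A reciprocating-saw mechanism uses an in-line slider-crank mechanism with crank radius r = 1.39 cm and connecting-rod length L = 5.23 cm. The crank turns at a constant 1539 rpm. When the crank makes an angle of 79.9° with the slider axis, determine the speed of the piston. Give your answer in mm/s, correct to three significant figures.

2310

ω = 2π·1539/60 = 161.2 rad/s
For an in-line slider-crank, x = r cosθ + √(L² − r² sin²θ), so v = −rω sinθ·[1 + r cosθ/√(L² − r² sin²θ)].
With r = 0.0139 m, L = 0.0523 m, θ = 79.9°: √(L² − r² sin²θ) = 0.050478 m.
v = −0.0139·161.2·0.98450·[1 + 0.0139·0.17537/0.050478] = -2.312 m/s.
|v| = 2.312 m/s = 2312 mm/s.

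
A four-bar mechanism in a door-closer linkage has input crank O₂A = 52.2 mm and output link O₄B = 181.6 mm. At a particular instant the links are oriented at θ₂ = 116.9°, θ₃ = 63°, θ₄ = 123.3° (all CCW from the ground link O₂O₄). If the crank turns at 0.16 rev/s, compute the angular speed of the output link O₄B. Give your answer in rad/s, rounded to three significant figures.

ω₂ = 1.005 rad/s (from 0.16 rev/s).
Differentiating the loop-closure r₂e^{iθ₂}+r₃e^{iθ₃}=r₁+r₄e^{iθ₄} gives r₂ω₂e^{iθ₂}+r₃ω₃e^{iθ₃}=r₄ω₄e^{iθ₄}.
Eliminating the other unknown: ω₄ = r₂ω₂ sin(θ₂−θ₃) / [r₄ sin(θ₄−θ₃)].
Numerator sine = +0.80799; denominator sine = +0.86863.
Result = 0.0522·1.005·(+0.80799) / (0.1816·(+0.86863)) = +0.2688 rad/s; magnitude 0.2688 rad/s.

0.269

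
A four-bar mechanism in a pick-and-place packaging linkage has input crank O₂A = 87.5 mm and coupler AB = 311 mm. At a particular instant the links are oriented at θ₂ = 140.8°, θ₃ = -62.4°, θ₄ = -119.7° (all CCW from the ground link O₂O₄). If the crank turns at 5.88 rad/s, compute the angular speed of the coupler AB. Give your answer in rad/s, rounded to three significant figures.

1.94

ω₂ = 5.88 rad/s
Differentiating the loop-closure r₂e^{iθ₂}+r₃e^{iθ₃}=r₁+r₄e^{iθ₄} gives r₂ω₂e^{iθ₂}+r₃ω₃e^{iθ₃}=r₄ω₄e^{iθ₄}.
Eliminating the other unknown: ω₃ = r₂ω₂ sin(θ₄−θ₂) / [r₃ sin(θ₃−θ₄)].
Numerator sine = +0.98629; denominator sine = +0.84151.
Result = 0.0875·5.88·(+0.98629) / (0.311·(+0.84151)) = +1.939 rad/s; magnitude 1.939 rad/s.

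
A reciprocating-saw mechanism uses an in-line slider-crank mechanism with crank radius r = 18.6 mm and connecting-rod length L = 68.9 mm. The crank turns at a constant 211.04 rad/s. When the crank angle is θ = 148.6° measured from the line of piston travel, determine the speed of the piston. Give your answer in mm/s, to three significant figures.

1570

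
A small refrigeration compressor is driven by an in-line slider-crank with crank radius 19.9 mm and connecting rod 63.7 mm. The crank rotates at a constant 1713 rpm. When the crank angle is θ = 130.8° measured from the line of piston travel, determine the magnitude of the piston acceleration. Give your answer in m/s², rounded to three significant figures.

ω = 2π·1713/60 = 179.4 rad/s
x(θ) = r cosθ + √(L² − r² sin²θ); with ω constant, a = ω²·d²x/dθ².
d²x/dθ² = −r cosθ − r²(cos2θ)/√u − r⁴ sin²2θ/(4u^{3/2}),  u = L² − r² sin²θ = 0.00383076 m².
Substituting r = 0.0199 m, L = 0.0637 m, θ = 130.8°: d²x/dθ² = +0.013776 m.
a = ω²·d²x/dθ² = (179.4)²·(+0.013776) = +443.29 m/s²;  |a| = 443.29 m/s².

443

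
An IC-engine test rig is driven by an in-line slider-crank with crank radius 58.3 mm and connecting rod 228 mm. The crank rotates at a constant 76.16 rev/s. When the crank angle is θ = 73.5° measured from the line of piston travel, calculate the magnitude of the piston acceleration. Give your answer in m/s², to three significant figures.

857

ω = 2π·76.2 = 478.5 rad/s
x(θ) = r cosθ + √(L² − r² sin²θ); with ω constant, a = ω²·d²x/dθ².
d²x/dθ² = −r cosθ − r²(cos2θ)/√u − r⁴ sin²2θ/(4u^{3/2}),  u = L² − r² sin²θ = 0.0488593 m².
Substituting r = 0.0583 m, L = 0.228 m, θ = 73.5°: d²x/dθ² = -0.0037414 m.
a = ω²·d²x/dθ² = (478.5)²·(-0.0037414) = -856.74 m/s²;  |a| = 856.74 m/s².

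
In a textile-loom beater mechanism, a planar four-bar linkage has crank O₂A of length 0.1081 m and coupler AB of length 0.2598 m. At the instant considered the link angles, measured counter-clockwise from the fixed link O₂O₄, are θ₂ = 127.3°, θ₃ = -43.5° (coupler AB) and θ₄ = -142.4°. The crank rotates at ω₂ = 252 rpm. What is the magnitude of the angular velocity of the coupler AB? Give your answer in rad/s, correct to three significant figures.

ω₂ = 26.39 rad/s (from 252 rpm).
Differentiating the loop-closure r₂e^{iθ₂}+r₃e^{iθ₃}=r₁+r₄e^{iθ₄} gives r₂ω₂e^{iθ₂}+r₃ω₃e^{iθ₃}=r₄ω₄e^{iθ₄}.
Eliminating the other unknown: ω₃ = r₂ω₂ sin(θ₄−θ₂) / [r₃ sin(θ₃−θ₄)].
Numerator sine = +0.99999; denominator sine = +0.98796.
Result = 0.1081·26.39·(+0.99999) / (0.2598·(+0.98796)) = +11.114 rad/s; magnitude 11.114 rad/s.

11.1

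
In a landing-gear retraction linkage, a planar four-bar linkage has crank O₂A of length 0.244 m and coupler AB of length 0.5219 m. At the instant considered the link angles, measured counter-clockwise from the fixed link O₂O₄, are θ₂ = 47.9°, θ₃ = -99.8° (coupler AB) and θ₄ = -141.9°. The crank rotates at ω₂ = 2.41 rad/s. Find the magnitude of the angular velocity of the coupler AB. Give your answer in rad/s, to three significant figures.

0.286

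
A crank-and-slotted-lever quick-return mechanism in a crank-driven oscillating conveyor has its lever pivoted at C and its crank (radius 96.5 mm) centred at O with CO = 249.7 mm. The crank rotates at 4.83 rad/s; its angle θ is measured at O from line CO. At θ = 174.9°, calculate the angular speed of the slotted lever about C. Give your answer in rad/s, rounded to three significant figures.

ω = 4.83 rad/s
Crank pin A relative to C: A = (d + r cosθ, r sinθ); lever angle φ = atan2(r sinθ, d + r cosθ).
Differentiating tanφ: φ̇ = rω(d cosθ + r)/(d² + r² + 2dr cosθ).
d² + r² + 2dr cosθ = |CA|² = 0.023661 m²;  d cosθ + r = -0.15221 m.
|ω_lever| = |0.0965·4.83·-0.15221| / 0.023661 = 2.9984 rad/s.

3.00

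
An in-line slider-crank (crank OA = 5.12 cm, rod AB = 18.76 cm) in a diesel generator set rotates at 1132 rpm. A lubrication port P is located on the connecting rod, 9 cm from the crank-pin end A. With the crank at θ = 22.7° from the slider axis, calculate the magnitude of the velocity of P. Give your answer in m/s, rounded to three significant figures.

ω = 118.5 rad/s.  Crank-pin speed |V_A| = rω = 6.0694 m/s, perpendicular to OA.
Rod angle: sinφ = −(r/L) sinθ ⇒ φ = -6.046°; ω_rod = −rω cosθ/√(L²−r²sin²θ) = -30.014 rad/s.
V_P = V_A + ω_rod × AP, with AP = 0.09 m along the rod.
Components: V_Px = −rω sinθ − a·ω_rod·sinφ = -2.6267 m/s;  V_Py = rω cosθ + a·ω_rod·cosφ = +2.913 m/s.
|V_P| = √(V_Px² + V_Py²) = 3.9224 m/s.

3.92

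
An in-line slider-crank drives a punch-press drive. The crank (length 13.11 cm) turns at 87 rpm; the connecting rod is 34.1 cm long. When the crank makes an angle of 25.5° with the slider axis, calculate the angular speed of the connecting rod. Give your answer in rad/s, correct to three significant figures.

3.21

ω = 9.111 rad/s (converted from 87 rpm).
The rod makes angle φ with the slider axis where L sinφ = r sinθ; differentiating, L cosφ·φ̇ = r ω cosθ.
L cosφ = √(L² − r² sin²θ) = 0.3363 m.
|ω_rod| = r ω |cosθ| / √(L² − r² sin²θ) = 0.1311·9.111·0.90259/0.3363 = 3.2056 rad/s.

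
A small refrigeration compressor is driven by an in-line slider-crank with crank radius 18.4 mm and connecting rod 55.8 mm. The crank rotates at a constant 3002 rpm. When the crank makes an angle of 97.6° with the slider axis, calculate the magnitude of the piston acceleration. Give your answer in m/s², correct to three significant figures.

851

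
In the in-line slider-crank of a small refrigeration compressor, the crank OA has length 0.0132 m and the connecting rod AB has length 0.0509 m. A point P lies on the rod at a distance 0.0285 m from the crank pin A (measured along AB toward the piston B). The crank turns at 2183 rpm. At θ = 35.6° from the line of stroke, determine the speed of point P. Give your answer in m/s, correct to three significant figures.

2.24

ω = 228.6 rad/s.  Crank-pin speed |V_A| = rω = 3.0176 m/s, perpendicular to OA.
Rod angle: sinφ = −(r/L) sinθ ⇒ φ = -8.683°; ω_rod = −rω cosθ/√(L²−r²sin²θ) = -48.763 rad/s.
V_P = V_A + ω_rod × AP, with AP = 0.0285 m along the rod.
Components: V_Px = −rω sinθ − a·ω_rod·sinφ = -1.9664 m/s;  V_Py = rω cosθ + a·ω_rod·cosφ = +1.0798 m/s.
|V_P| = √(V_Px² + V_Py²) = 2.2433 m/s.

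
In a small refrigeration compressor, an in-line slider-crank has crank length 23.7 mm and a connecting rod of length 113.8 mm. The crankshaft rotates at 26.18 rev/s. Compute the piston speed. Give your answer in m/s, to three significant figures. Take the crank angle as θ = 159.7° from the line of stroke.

1.09

ω = 2π·26.2 = 164.5 rad/s
For an in-line slider-crank, x = r cosθ + √(L² − r² sin²θ), so v = −rω sinθ·[1 + r cosθ/√(L² − r² sin²θ)].
With r = 0.0237 m, L = 0.1138 m, θ = 159.7°: √(L² − r² sin²θ) = 0.1135 m.
v = −0.0237·164.5·0.34694·[1 + 0.0237·-0.93789/0.1135] = -1.0877 m/s.
|v| = 1.0877 m/s.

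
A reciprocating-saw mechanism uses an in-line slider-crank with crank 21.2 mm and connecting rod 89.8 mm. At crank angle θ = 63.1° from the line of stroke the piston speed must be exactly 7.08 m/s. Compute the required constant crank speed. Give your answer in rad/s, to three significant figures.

338

For an in-line slider-crank, |v_piston| = rω|sinθ|·[1 + r cosθ/√(L² − r² sin²θ)].
With r = 0.0212 m, L = 0.0898 m, θ = 63.1°: the bracketed kinematic factor |dx/dθ| = 0.020972 m.
ω = v/|dx/dθ| = 7.08/0.020972 = 337.6 rad/s.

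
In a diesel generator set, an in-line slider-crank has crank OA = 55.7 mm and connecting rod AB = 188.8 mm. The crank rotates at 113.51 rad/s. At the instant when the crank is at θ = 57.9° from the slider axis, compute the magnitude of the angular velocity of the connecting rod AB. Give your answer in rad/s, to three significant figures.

ω = 113.5 rad/s
The rod makes angle φ with the slider axis where L sinφ = r sinθ; differentiating, L cosφ·φ̇ = r ω cosθ.
L cosφ = √(L² − r² sin²θ) = 0.18281 m.
|ω_rod| = r ω |cosθ| / √(L² − r² sin²θ) = 0.0557·113.5·0.53140/0.18281 = 18.379 rad/s.

18.4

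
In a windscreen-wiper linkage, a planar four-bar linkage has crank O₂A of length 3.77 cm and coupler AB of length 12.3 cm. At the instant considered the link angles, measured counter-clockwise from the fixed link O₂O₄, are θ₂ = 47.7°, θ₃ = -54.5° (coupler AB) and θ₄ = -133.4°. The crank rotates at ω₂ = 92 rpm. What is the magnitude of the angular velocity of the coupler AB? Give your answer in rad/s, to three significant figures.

ω₂ = 9.634 rad/s (from 92 rpm).
Differentiating the loop-closure r₂e^{iθ₂}+r₃e^{iθ₃}=r₁+r₄e^{iθ₄} gives r₂ω₂e^{iθ₂}+r₃ω₃e^{iθ₃}=r₄ω₄e^{iθ₄}.
Eliminating the other unknown: ω₃ = r₂ω₂ sin(θ₄−θ₂) / [r₃ sin(θ₃−θ₄)].
Numerator sine = +0.01920; denominator sine = +0.98129.
Result = 0.0377·9.634·(+0.01920) / (0.123·(+0.98129)) = +0.057769 rad/s; magnitude 0.057769 rad/s.

0.0578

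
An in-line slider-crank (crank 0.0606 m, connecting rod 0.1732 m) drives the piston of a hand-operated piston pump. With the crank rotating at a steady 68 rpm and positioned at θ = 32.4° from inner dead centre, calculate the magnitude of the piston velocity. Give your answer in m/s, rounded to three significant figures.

ω = 2π·68/60 = 7.121 rad/s
For an in-line slider-crank, x = r cosθ + √(L² − r² sin²θ), so v = −rω sinθ·[1 + r cosθ/√(L² − r² sin²θ)].
With r = 0.0606 m, L = 0.1732 m, θ = 32.4°: √(L² − r² sin²θ) = 0.17013 m.
v = −0.0606·7.121·0.53583·[1 + 0.0606·0.84433/0.17013] = -0.30077 m/s.
|v| = 0.30077 m/s.

0.301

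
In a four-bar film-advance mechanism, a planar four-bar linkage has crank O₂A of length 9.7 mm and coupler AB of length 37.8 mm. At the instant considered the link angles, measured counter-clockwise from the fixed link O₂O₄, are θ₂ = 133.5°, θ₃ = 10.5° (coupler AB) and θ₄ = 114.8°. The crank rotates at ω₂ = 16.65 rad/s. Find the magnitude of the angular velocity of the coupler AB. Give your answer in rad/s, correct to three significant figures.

1.41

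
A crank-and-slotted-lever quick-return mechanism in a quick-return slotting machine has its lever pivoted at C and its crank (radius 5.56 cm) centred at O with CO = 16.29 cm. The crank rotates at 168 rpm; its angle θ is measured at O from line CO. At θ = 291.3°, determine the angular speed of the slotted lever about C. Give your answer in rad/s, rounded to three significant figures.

ω = 17.59 rad/s (from 168 rpm).
Crank pin A relative to C: A = (d + r cosθ, r sinθ); lever angle φ = atan2(r sinθ, d + r cosθ).
Differentiating tanφ: φ̇ = rω(d cosθ + r)/(d² + r² + 2dr cosθ).
d² + r² + 2dr cosθ = |CA|² = 0.0362079 m²;  d cosθ + r = +0.11477 m.
|ω_lever| = |0.0556·17.59·+0.11477| / 0.0362079 = 3.1006 rad/s.

3.10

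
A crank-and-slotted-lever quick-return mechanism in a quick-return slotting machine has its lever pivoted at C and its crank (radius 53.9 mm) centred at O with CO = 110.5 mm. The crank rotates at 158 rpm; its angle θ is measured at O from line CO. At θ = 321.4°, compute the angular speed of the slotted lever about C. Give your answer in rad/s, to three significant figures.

ω = 16.55 rad/s (from 158 rpm).
Crank pin A relative to C: A = (d + r cosθ, r sinθ); lever angle φ = atan2(r sinθ, d + r cosθ).
Differentiating tanφ: φ̇ = rω(d cosθ + r)/(d² + r² + 2dr cosθ).
d² + r² + 2dr cosθ = |CA|² = 0.0244249 m²;  d cosθ + r = +0.14026 m.
|ω_lever| = |0.0539·16.55·+0.14026| / 0.0244249 = 5.1212 rad/s.

5.12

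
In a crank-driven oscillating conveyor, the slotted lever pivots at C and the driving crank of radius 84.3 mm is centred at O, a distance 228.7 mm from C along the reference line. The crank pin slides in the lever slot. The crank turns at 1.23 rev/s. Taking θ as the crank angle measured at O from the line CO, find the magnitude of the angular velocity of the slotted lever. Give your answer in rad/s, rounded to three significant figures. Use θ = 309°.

ω = 7.728 rad/s (from 1.23 rev/s).
Crank pin A relative to C: A = (d + r cosθ, r sinθ); lever angle φ = atan2(r sinθ, d + r cosθ).
Differentiating tanφ: φ̇ = rω(d cosθ + r)/(d² + r² + 2dr cosθ).
d² + r² + 2dr cosθ = |CA|² = 0.083676 m²;  d cosθ + r = +0.22823 m.
|ω_lever| = |0.0843·7.728·+0.22823| / 0.083676 = 1.777 rad/s.

1.78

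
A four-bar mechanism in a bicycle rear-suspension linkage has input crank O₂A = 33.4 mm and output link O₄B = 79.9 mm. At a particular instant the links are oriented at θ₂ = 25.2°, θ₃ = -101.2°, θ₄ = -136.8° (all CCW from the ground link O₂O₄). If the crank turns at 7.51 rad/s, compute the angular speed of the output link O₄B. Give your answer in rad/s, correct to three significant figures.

ω₂ = 7.51 rad/s
Differentiating the loop-closure r₂e^{iθ₂}+r₃e^{iθ₃}=r₁+r₄e^{iθ₄} gives r₂ω₂e^{iθ₂}+r₃ω₃e^{iθ₃}=r₄ω₄e^{iθ₄}.
Eliminating the other unknown: ω₄ = r₂ω₂ sin(θ₂−θ₃) / [r₄ sin(θ₄−θ₃)].
Numerator sine = +0.80489; denominator sine = -0.58212.
Result = 0.0334·7.51·(+0.80489) / (0.0799·(-0.58212)) = -4.3407 rad/s; magnitude 4.3407 rad/s.

4.34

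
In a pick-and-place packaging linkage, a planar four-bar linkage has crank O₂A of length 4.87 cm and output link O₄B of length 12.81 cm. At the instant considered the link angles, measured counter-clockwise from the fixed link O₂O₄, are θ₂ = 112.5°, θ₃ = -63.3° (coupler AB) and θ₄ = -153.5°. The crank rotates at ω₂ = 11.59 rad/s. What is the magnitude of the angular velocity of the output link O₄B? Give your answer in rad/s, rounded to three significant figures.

ω₂ = 11.59 rad/s
Differentiating the loop-closure r₂e^{iθ₂}+r₃e^{iθ₃}=r₁+r₄e^{iθ₄} gives r₂ω₂e^{iθ₂}+r₃ω₃e^{iθ₃}=r₄ω₄e^{iθ₄}.
Eliminating the other unknown: ω₄ = r₂ω₂ sin(θ₂−θ₃) / [r₄ sin(θ₄−θ₃)].
Numerator sine = +0.07324; denominator sine = -0.99999.
Result = 0.0487·11.59·(+0.07324) / (0.1281·(-0.99999)) = -0.3227 rad/s; magnitude 0.3227 rad/s.

0.323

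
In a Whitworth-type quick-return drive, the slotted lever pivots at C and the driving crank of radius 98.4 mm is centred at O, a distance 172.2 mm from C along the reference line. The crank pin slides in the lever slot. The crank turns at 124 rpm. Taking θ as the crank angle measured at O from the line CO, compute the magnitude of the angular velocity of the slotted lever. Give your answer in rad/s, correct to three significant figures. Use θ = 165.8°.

13.5

ω = 12.99 rad/s (from 124 rpm).
Crank pin A relative to C: A = (d + r cosθ, r sinθ); lever angle φ = atan2(r sinθ, d + r cosθ).
Differentiating tanφ: φ̇ = rω(d cosθ + r)/(d² + r² + 2dr cosθ).
d² + r² + 2dr cosθ = |CA|² = 0.00648191 m²;  d cosθ + r = -0.068538 m.
|ω_lever| = |0.0984·12.99·-0.068538| / 0.00648191 = 13.511 rad/s.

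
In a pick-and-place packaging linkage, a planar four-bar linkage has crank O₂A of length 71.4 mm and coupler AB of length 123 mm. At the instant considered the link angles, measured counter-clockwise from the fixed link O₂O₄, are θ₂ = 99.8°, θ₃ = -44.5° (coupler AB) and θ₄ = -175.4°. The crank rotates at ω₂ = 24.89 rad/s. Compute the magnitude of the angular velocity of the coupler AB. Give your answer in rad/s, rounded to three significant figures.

ω₂ = 24.89 rad/s
Differentiating the loop-closure r₂e^{iθ₂}+r₃e^{iθ₃}=r₁+r₄e^{iθ₄} gives r₂ω₂e^{iθ₂}+r₃ω₃e^{iθ₃}=r₄ω₄e^{iθ₄}.
Eliminating the other unknown: ω₃ = r₂ω₂ sin(θ₄−θ₂) / [r₃ sin(θ₃−θ₄)].
Numerator sine = +0.99588; denominator sine = +0.75585.
Result = 0.0714·24.89·(+0.99588) / (0.123·(+0.75585)) = +19.037 rad/s; magnitude 19.037 rad/s.

19.0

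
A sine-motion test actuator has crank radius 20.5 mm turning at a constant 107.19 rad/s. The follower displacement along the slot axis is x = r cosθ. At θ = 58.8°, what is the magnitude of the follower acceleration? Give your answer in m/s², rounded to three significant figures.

122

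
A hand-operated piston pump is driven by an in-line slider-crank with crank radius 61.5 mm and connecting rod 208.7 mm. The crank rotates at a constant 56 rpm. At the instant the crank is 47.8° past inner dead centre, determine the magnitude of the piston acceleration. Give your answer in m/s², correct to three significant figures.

ω = 2π·56/60 = 5.864 rad/s
x(θ) = r cosθ + √(L² − r² sin²θ); with ω constant, a = ω²·d²x/dθ².
d²x/dθ² = −r cosθ − r²(cos2θ)/√u − r⁴ sin²2θ/(4u^{3/2}),  u = L² − r² sin²θ = 0.04148 m².
Substituting r = 0.0615 m, L = 0.2087 m, θ = 47.8°: d²x/dθ² = -0.039918 m.
a = ω²·d²x/dθ² = (5.864)²·(-0.039918) = -1.3728 m/s²;  |a| = 1.3728 m/s².

1.37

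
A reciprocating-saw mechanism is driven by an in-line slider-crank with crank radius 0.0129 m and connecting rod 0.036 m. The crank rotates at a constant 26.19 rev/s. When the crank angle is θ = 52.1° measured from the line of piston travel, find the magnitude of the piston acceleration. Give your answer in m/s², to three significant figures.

ω = 2π·26.2 = 164.6 rad/s
x(θ) = r cosθ + √(L² − r² sin²θ); with ω constant, a = ω²·d²x/dθ².
d²x/dθ² = −r cosθ − r²(cos2θ)/√u − r⁴ sin²2θ/(4u^{3/2}),  u = L² − r² sin²θ = 0.00119238 m².
Substituting r = 0.0129 m, L = 0.036 m, θ = 52.1°: d²x/dθ² = -0.0069001 m.
a = ω²·d²x/dθ² = (164.6)²·(-0.0069001) = -186.85 m/s²;  |a| = 186.85 m/s².

187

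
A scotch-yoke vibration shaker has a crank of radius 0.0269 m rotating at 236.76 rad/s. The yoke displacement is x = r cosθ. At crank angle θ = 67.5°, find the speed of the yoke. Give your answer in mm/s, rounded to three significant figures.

ω = 236.8 rad/s
x = r cosθ ⇒ ẋ = −rω sinθ.
|v| = rω|sinθ| = 0.0269·236.8·|sin 67.5°| = 5.884 m/s = 5884 mm/s.

5880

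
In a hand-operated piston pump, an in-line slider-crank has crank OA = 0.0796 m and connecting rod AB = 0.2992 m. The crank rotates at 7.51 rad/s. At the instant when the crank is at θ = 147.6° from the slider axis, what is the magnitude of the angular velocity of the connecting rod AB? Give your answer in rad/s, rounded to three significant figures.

ω = 7.51 rad/s
The rod makes angle φ with the slider axis where L sinφ = r sinθ; differentiating, L cosφ·φ̇ = r ω cosθ.
L cosφ = √(L² − r² sin²θ) = 0.29614 m.
|ω_rod| = r ω |cosθ| / √(L² − r² sin²θ) = 0.0796·7.51·0.84433/0.29614 = 1.7044 rad/s.

1.70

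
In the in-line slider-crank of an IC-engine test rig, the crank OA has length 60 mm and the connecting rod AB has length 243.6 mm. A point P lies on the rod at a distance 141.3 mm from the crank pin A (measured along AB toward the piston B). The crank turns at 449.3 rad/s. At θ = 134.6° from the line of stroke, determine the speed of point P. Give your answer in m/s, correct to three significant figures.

19.0

ω = 449.3 rad/s.  Crank-pin speed |V_A| = rω = 26.958 m/s, perpendicular to OA.
Rod angle: sinφ = −(r/L) sinθ ⇒ φ = -10.101°; ω_rod = −rω cosθ/√(L²−r²sin²θ) = +78.927 rad/s.
V_P = V_A + ω_rod × AP, with AP = 0.1413 m along the rod.
Components: V_Px = −rω sinθ − a·ω_rod·sinφ = -17.239 m/s;  V_Py = rω cosθ + a·ω_rod·cosφ = -7.9491 m/s.
|V_P| = √(V_Px² + V_Py²) = 18.983 m/s.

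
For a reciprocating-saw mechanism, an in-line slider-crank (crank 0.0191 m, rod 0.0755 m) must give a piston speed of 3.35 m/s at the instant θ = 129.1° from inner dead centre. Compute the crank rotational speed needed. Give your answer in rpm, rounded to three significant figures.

For an in-line slider-crank, |v_piston| = rω|sinθ|·[1 + r cosθ/√(L² − r² sin²θ)].
With r = 0.0191 m, L = 0.0755 m, θ = 129.1°: the bracketed kinematic factor |dx/dθ| = 0.012411 m.
ω = v/|dx/dθ| = 3.35/0.012411 = 269.93 rad/s.
N = 60ω/(2π) = 2577.6 rpm.

2580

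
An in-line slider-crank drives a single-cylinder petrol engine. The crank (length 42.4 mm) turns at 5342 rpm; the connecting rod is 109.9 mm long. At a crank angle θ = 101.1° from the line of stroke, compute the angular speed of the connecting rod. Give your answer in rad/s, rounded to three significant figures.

44.9

ω = 559.4 rad/s (converted from 5342 rpm).
The rod makes angle φ with the slider axis where L sinφ = r sinθ; differentiating, L cosφ·φ̇ = r ω cosθ.
L cosφ = √(L² − r² sin²θ) = 0.10172 m.
|ω_rod| = r ω |cosθ| / √(L² − r² sin²θ) = 0.0424·559.4·0.19252/0.10172 = 44.893 rad/s.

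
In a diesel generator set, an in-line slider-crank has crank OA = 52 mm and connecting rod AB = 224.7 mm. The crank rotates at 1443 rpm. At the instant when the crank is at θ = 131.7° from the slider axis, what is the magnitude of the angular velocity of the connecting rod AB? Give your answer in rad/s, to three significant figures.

ω = 151.1 rad/s (converted from 1443 rpm).
The rod makes angle φ with the slider axis where L sinφ = r sinθ; differentiating, L cosφ·φ̇ = r ω cosθ.
L cosφ = √(L² − r² sin²θ) = 0.22132 m.
|ω_rod| = r ω |cosθ| / √(L² − r² sin²θ) = 0.052·151.1·0.66523/0.22132 = 23.618 rad/s.

23.6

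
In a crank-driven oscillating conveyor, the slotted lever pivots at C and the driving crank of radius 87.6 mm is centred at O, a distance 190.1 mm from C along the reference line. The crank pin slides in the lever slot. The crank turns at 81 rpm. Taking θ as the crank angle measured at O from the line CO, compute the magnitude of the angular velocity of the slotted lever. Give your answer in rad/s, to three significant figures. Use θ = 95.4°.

1.27

ω = 8.482 rad/s (from 81 rpm).
Crank pin A relative to C: A = (d + r cosθ, r sinθ); lever angle φ = atan2(r sinθ, d + r cosθ).
Differentiating tanφ: φ̇ = rω(d cosθ + r)/(d² + r² + 2dr cosθ).
d² + r² + 2dr cosθ = |CA|² = 0.0406774 m²;  d cosθ + r = +0.06971 m.
|ω_lever| = |0.0876·8.482·+0.06971| / 0.0406774 = 1.2734 rad/s.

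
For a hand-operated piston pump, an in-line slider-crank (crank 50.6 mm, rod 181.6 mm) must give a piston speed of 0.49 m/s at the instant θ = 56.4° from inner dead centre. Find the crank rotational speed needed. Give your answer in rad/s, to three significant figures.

10.0

For an in-line slider-crank, |v_piston| = rω|sinθ|·[1 + r cosθ/√(L² − r² sin²θ)].
With r = 0.0506 m, L = 0.1816 m, θ = 56.4°: the bracketed kinematic factor |dx/dθ| = 0.048827 m.
ω = v/|dx/dθ| = 0.49/0.048827 = 10.035 rad/s.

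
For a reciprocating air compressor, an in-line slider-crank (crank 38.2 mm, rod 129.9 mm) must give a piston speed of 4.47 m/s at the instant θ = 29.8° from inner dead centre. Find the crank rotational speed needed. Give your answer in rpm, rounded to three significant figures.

For an in-line slider-crank, |v_piston| = rω|sinθ|·[1 + r cosθ/√(L² − r² sin²θ)].
With r = 0.0382 m, L = 0.1299 m, θ = 29.8°: the bracketed kinematic factor |dx/dθ| = 0.023882 m.
ω = v/|dx/dθ| = 4.47/0.023882 = 187.17 rad/s.
N = 60ω/(2π) = 1787.4 rpm.

1790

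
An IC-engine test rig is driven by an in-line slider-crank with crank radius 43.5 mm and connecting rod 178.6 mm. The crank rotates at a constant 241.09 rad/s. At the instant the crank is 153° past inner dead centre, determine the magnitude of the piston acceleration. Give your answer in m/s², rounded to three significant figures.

ω = 241.1 rad/s
x(θ) = r cosθ + √(L² − r² sin²θ); with ω constant, a = ω²·d²x/dθ².
d²x/dθ² = −r cosθ − r²(cos2θ)/√u − r⁴ sin²2θ/(4u^{3/2}),  u = L² − r² sin²θ = 0.031508 m².
Substituting r = 0.0435 m, L = 0.1786 m, θ = 153°: d²x/dθ² = +0.032388 m.
a = ω²·d²x/dθ² = (241.1)²·(+0.032388) = +1882.5 m/s²;  |a| = 1882.5 m/s².

1880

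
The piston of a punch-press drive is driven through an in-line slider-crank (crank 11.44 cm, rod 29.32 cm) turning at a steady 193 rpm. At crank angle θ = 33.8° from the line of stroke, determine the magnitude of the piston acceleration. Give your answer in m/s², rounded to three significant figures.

ω = 2π·193/60 = 20.21 rad/s
x(θ) = r cosθ + √(L² − r² sin²θ); with ω constant, a = ω²·d²x/dθ².
d²x/dθ² = −r cosθ − r²(cos2θ)/√u − r⁴ sin²2θ/(4u^{3/2}),  u = L² − r² sin²θ = 0.0819162 m².
Substituting r = 0.1144 m, L = 0.2932 m, θ = 33.8°: d²x/dθ² = -0.11405 m.
a = ω²·d²x/dθ² = (20.21)²·(-0.11405) = -46.588 m/s²;  |a| = 46.588 m/s².

46.6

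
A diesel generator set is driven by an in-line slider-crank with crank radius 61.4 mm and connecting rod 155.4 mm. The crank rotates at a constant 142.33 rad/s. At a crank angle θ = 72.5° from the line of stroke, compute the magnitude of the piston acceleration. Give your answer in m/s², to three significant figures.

52.6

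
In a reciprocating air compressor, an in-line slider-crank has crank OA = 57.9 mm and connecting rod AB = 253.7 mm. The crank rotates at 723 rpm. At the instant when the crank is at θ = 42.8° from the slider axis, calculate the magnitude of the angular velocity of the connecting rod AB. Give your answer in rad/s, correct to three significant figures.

12.8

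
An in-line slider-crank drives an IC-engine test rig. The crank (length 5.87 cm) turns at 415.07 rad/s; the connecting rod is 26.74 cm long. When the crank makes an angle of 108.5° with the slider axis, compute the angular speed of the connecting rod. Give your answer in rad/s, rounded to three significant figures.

29.6

ω = 415.1 rad/s
The rod makes angle φ with the slider axis where L sinφ = r sinθ; differentiating, L cosφ·φ̇ = r ω cosθ.
L cosφ = √(L² − r² sin²θ) = 0.26154 m.
|ω_rod| = r ω |cosθ| / √(L² − r² sin²θ) = 0.0587·415.1·0.31730/0.26154 = 29.559 rad/s.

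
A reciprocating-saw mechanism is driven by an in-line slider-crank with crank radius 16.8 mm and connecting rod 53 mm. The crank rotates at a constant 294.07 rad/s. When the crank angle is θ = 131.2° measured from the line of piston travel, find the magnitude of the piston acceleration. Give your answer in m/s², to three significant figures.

ω = 294.1 rad/s
x(θ) = r cosθ + √(L² − r² sin²θ); with ω constant, a = ω²·d²x/dθ².
d²x/dθ² = −r cosθ − r²(cos2θ)/√u − r⁴ sin²2θ/(4u^{3/2}),  u = L² − r² sin²θ = 0.00264922 m².
Substituting r = 0.0168 m, L = 0.053 m, θ = 131.2°: d²x/dθ² = +0.011648 m.
a = ω²·d²x/dθ² = (294.1)²·(+0.011648) = +1007.3 m/s²;  |a| = 1007.3 m/s².

1010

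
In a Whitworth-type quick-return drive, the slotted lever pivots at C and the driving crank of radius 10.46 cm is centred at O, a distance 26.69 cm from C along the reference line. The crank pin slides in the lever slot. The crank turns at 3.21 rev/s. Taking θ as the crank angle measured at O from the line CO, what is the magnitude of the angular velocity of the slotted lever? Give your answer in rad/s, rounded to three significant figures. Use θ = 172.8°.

12.6

ω = 20.17 rad/s (from 3.21 rev/s).
Crank pin A relative to C: A = (d + r cosθ, r sinθ); lever angle φ = atan2(r sinθ, d + r cosθ).
Differentiating tanφ: φ̇ = rω(d cosθ + r)/(d² + r² + 2dr cosθ).
d² + r² + 2dr cosθ = |CA|² = 0.0267816 m²;  d cosθ + r = -0.1602 m.
|ω_lever| = |0.1046·20.17·-0.1602| / 0.0267816 = 12.619 rad/s.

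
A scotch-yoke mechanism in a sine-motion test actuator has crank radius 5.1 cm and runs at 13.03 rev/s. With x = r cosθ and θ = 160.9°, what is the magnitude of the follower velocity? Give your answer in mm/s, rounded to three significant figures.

1370

ω = 81.87 rad/s (from 13.03 rev/s).
x = r cosθ ⇒ ẋ = −rω sinθ.
|v| = rω|sinθ| = 0.051·81.87·|sin 160.9°| = 1.3663 m/s = 1366.3 mm/s.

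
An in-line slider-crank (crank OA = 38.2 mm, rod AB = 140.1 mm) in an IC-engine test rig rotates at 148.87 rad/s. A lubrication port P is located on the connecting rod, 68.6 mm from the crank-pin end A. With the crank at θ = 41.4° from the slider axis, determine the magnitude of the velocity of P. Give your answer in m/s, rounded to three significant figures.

4.68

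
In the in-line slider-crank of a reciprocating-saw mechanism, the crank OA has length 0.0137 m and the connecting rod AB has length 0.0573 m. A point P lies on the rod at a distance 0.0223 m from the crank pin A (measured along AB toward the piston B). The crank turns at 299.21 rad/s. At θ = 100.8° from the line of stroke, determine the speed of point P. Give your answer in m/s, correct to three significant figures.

ω = 299.2 rad/s.  Crank-pin speed |V_A| = rω = 4.0992 m/s, perpendicular to OA.
Rod angle: sinφ = −(r/L) sinθ ⇒ φ = -13.583°; ω_rod = −rω cosθ/√(L²−r²sin²θ) = +13.791 rad/s.
V_P = V_A + ω_rod × AP, with AP = 0.0223 m along the rod.
Components: V_Px = −rω sinθ − a·ω_rod·sinφ = -3.9543 m/s;  V_Py = rω cosθ + a·ω_rod·cosφ = -0.46918 m/s.
|V_P| = √(V_Px² + V_Py²) = 3.9821 m/s.

3.98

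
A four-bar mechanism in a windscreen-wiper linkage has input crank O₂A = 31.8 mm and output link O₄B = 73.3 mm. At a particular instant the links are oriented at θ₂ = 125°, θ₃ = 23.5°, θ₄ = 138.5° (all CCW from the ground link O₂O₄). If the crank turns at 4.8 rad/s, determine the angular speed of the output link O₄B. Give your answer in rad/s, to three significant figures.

2.25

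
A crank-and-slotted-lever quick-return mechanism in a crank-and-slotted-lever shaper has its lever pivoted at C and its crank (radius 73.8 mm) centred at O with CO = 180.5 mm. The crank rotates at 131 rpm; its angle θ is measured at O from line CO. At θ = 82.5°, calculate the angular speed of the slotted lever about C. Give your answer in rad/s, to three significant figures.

ω = 13.72 rad/s (from 131 rpm).
Crank pin A relative to C: A = (d + r cosθ, r sinθ); lever angle φ = atan2(r sinθ, d + r cosθ).
Differentiating tanφ: φ̇ = rω(d cosθ + r)/(d² + r² + 2dr cosθ).
d² + r² + 2dr cosθ = |CA|² = 0.0415041 m²;  d cosθ + r = +0.09736 m.
|ω_lever| = |0.0738·13.72·+0.09736| / 0.0415041 = 2.3749 rad/s.

2.37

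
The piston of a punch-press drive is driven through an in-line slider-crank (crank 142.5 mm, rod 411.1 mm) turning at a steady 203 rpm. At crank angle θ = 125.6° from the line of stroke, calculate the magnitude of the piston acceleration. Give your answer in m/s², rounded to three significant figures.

ω = 2π·203/60 = 21.26 rad/s
x(θ) = r cosθ + √(L² − r² sin²θ); with ω constant, a = ω²·d²x/dθ².
d²x/dθ² = −r cosθ − r²(cos2θ)/√u − r⁴ sin²2θ/(4u^{3/2}),  u = L² − r² sin²θ = 0.155578 m².
Substituting r = 0.1425 m, L = 0.4111 m, θ = 125.6°: d²x/dθ² = +0.098038 m.
a = ω²·d²x/dθ² = (21.26)²·(+0.098038) = +44.304 m/s²;  |a| = 44.304 m/s².

44.3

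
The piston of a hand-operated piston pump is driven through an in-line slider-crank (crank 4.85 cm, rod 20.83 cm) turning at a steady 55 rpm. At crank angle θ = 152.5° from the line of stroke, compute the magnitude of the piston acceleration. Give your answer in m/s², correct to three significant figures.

ω = 2π·55/60 = 5.76 rad/s
x(θ) = r cosθ + √(L² − r² sin²θ); with ω constant, a = ω²·d²x/dθ².
d²x/dθ² = −r cosθ − r²(cos2θ)/√u − r⁴ sin²2θ/(4u^{3/2}),  u = L² − r² sin²θ = 0.0428874 m².
Substituting r = 0.0485 m, L = 0.2083 m, θ = 152.5°: d²x/dθ² = +0.036401 m.
a = ω²·d²x/dθ² = (5.76)²·(+0.036401) = +1.2075 m/s²;  |a| = 1.2075 m/s².

1.21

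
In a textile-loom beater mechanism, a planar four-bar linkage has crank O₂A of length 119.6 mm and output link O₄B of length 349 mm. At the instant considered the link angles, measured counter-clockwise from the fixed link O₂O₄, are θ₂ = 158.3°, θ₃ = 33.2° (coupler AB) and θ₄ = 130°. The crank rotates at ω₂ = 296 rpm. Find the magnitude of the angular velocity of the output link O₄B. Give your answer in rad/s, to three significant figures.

ω₂ = 31 rad/s (from 296 rpm).
Differentiating the loop-closure r₂e^{iθ₂}+r₃e^{iθ₃}=r₁+r₄e^{iθ₄} gives r₂ω₂e^{iθ₂}+r₃ω₃e^{iθ₃}=r₄ω₄e^{iθ₄}.
Eliminating the other unknown: ω₄ = r₂ω₂ sin(θ₂−θ₃) / [r₄ sin(θ₄−θ₃)].
Numerator sine = +0.81815; denominator sine = +0.99297.
Result = 0.1196·31·(+0.81815) / (0.349·(+0.99297)) = +8.7524 rad/s; magnitude 8.7524 rad/s.

8.75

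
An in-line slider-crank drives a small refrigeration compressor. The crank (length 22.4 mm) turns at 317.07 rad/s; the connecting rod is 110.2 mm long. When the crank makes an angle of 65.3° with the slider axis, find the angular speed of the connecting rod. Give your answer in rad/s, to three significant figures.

ω = 317.1 rad/s
The rod makes angle φ with the slider axis where L sinφ = r sinθ; differentiating, L cosφ·φ̇ = r ω cosθ.
L cosφ = √(L² − r² sin²θ) = 0.1083 m.
|ω_rod| = r ω |cosθ| / √(L² − r² sin²θ) = 0.0224·317.1·0.41787/0.1083 = 27.403 rad/s.

27.4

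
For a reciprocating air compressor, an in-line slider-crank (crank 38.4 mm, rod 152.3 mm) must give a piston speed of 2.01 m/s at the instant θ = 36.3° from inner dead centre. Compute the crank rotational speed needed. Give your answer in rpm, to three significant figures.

For an in-line slider-crank, |v_piston| = rω|sinθ|·[1 + r cosθ/√(L² − r² sin²θ)].
With r = 0.0384 m, L = 0.1523 m, θ = 36.3°: the bracketed kinematic factor |dx/dθ| = 0.027405 m.
ω = v/|dx/dθ| = 2.01/0.027405 = 73.344 rad/s.
N = 60ω/(2π) = 700.38 rpm.

700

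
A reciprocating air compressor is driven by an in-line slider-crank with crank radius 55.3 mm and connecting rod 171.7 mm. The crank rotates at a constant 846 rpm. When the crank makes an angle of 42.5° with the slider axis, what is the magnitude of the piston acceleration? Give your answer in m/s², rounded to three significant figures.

ω = 2π·846/60 = 88.59 rad/s
x(θ) = r cosθ + √(L² − r² sin²θ); with ω constant, a = ω²·d²x/dθ².
d²x/dθ² = −r cosθ − r²(cos2θ)/√u − r⁴ sin²2θ/(4u^{3/2}),  u = L² − r² sin²θ = 0.0280851 m².
Substituting r = 0.0553 m, L = 0.1717 m, θ = 42.5°: d²x/dθ² = -0.042855 m.
a = ω²·d²x/dθ² = (88.59)²·(-0.042855) = -336.35 m/s²;  |a| = 336.35 m/s².

336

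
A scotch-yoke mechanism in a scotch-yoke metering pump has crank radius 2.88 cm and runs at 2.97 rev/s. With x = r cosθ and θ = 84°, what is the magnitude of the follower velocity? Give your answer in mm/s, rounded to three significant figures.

534

ω = 18.66 rad/s (from 2.97 rev/s).
x = r cosθ ⇒ ẋ = −rω sinθ.
|v| = rω|sinθ| = 0.0288·18.66·|sin 84°| = 0.53449 m/s = 534.49 mm/s.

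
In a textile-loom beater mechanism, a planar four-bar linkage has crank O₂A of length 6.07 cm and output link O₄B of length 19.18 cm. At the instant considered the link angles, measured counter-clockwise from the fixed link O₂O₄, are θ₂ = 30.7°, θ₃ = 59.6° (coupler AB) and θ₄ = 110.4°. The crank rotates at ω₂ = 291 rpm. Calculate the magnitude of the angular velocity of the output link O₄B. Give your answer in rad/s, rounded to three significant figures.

6.01

ω₂ = 30.47 rad/s (from 291 rpm).
Differentiating the loop-closure r₂e^{iθ₂}+r₃e^{iθ₃}=r₁+r₄e^{iθ₄} gives r₂ω₂e^{iθ₂}+r₃ω₃e^{iθ₃}=r₄ω₄e^{iθ₄}.
Eliminating the other unknown: ω₄ = r₂ω₂ sin(θ₂−θ₃) / [r₄ sin(θ₄−θ₃)].
Numerator sine = -0.48328; denominator sine = +0.77494.
Result = 0.0607·30.47·(-0.48328) / (0.1918·(+0.77494)) = -6.0144 rad/s; magnitude 6.0144 rad/s.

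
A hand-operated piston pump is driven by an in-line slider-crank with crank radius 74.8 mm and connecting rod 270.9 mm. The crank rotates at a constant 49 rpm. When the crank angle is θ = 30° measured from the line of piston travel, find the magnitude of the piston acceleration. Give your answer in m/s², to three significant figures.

ω = 2π·49/60 = 5.131 rad/s
x(θ) = r cosθ + √(L² − r² sin²θ); with ω constant, a = ω²·d²x/dθ².
d²x/dθ² = −r cosθ − r²(cos2θ)/√u − r⁴ sin²2θ/(4u^{3/2}),  u = L² − r² sin²θ = 0.071988 m².
Substituting r = 0.0748 m, L = 0.2709 m, θ = 30°: d²x/dθ² = -0.075509 m.
a = ω²·d²x/dθ² = (5.131)²·(-0.075509) = -1.9882 m/s²;  |a| = 1.9882 m/s².

1.99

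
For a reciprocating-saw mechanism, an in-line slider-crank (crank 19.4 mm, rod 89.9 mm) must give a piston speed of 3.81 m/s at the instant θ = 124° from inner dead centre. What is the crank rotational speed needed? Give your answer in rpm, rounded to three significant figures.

2580

For an in-line slider-crank, |v_piston| = rω|sinθ|·[1 + r cosθ/√(L² − r² sin²θ)].
With r = 0.0194 m, L = 0.0899 m, θ = 124°: the bracketed kinematic factor |dx/dθ| = 0.014111 m.
ω = v/|dx/dθ| = 3.81/0.014111 = 270.01 rad/s.
N = 60ω/(2π) = 2578.4 rpm.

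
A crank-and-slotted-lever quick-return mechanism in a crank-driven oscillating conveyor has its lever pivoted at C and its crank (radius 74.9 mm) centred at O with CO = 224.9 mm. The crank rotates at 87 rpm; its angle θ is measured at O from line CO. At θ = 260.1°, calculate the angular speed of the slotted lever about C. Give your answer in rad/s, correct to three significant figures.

0.491

ω = 9.111 rad/s (from 87 rpm).
Crank pin A relative to C: A = (d + r cosθ, r sinθ); lever angle φ = atan2(r sinθ, d + r cosθ).
Differentiating tanφ: φ̇ = rω(d cosθ + r)/(d² + r² + 2dr cosθ).
d² + r² + 2dr cosθ = |CA|² = 0.0503977 m²;  d cosθ + r = +0.036233 m.
|ω_lever| = |0.0749·9.111·+0.036233| / 0.0503977 = 0.4906 rad/s.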